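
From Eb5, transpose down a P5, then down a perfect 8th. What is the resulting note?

Eb5 down a perfect fifth → Ab4 (7 semitones).
Ab4 down a perfect octave → Ab3 (12 semitones).

Ab3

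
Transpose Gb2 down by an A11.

Dbb1

Four letters down from G (plus an octave) reaches D.
Moving 18 semitones down from Gb2 (the size of an augmented eleventh) reaches Dbb1.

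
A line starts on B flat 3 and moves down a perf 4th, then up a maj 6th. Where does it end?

A perfect fourth down from Bb3 is F3.
Up a major sixth from F3: D4 (9 semitones up).

D 4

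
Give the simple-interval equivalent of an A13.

Subtracting seven from the interval number removes an octave: 13 − 7 = 6.
So an augmented thirteenth is an octave plus an augmented sixth. The quality is unchanged.

A6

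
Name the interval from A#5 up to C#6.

minor third

A to C spans three letter names (A-B-C) — that makes it a third of some quality.
A major third would be 4 semitones, but A#5 to C#6 is 3 — one semitone narrower, making it a minor third.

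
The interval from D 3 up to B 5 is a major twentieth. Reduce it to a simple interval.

major 6th

Each octave removed subtracts seven from the number: 20 − 14 = 6.
That makes a major twentieth a compound major sixth — 2 octaves plus a major sixth.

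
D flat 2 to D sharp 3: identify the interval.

D to D is the same letter name, plus an octave — that makes it an octave of some quality.
A perfect octave would be 12 semitones; Db2 to D#3 is 14, two semitones wider, so the interval is doubly augmented.

doubly augmented 8th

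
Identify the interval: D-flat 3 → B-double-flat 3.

m6

D to B spans six letter names (D-E-F-G-A-B) — that makes it a sixth of some quality.
Db3 to Bbb3 is 8 semitones, a half step short of the major sixth (9), so this is minor.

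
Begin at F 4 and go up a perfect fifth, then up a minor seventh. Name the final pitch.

B flat 5

A perfect fifth up from F4 is C5.
A minor seventh up from C5 is Bb5.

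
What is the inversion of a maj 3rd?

m6

Inverted interval numbers add to nine, so a third pairs with a sixth (3 + 6 = 9).
The quality also flips — major becomes minor — giving a minor sixth.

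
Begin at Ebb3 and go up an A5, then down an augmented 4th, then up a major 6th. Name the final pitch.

Db4

An augmented fifth up from Ebb3 is Bb3.
Bb3 down an augmented fourth → Fb3 (6 semitones).
Up a major sixth from Fb3: Db4 (9 semitones up).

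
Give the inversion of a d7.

Inverted interval numbers add to nine, so a seventh pairs with a second (7 + 2 = 9).
Quality inverts too: diminished becomes augmented. That makes the inversion an augmented second.

augmented 2nd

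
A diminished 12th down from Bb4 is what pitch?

E3

The twelfth's letter: B down five letter names plus an octave → E.
Moving 18 semitones down from Bb4 (the size of a diminished twelfth) reaches E3.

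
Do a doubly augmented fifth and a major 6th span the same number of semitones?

A doubly augmented fifth spans 9 semitones, and a major sixth also spans 9 semitones — they're enharmonic.

Yes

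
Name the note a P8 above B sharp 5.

An octave keeps the letter name B, an octave up from B.
A perfect octave is 12 semitones; 12 semitones up from B#5 gives B#6.

B sharp 6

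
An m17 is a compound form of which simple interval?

Each octave removed subtracts seven from the number: 17 − 14 = 3.
So a minor seventeenth is 2 octaves plus a minor third. The quality is unchanged.

minor third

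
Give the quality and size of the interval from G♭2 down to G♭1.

Descending from Gb2 to Gb1 is the same interval as ascending Gb1 to Gb2.
G to G is the same letter name, plus an octave: an octave.
Gb1 to Gb2 is 12 semitones, matching the perfect octave exactly, so the quality is perfect.

P8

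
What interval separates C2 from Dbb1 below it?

Descending from C2 to Dbb1 is the same interval as ascending Dbb1 to C2.
D to C spans seven letter names (D-E-F-G-A-B-C): a seventh.
The major seventh is 11 semitones; here we have 12, one semitone wider: augmented.

augmented seventh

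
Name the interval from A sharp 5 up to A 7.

A to A is the same letter name, plus 2 octaves: a fifteenth.
A perfect fifteenth would be 24 semitones; A#5 to A7 is 23, one semitone narrower, so the interval is diminished.
(Equivalently, a compound diminished octave: a diminished octave plus an octave.)

diminished 15th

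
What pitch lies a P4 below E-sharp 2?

Four letter names down from E: B.
A perfect fourth is 5 semitones; 5 semitones down from E#2 gives B#1.

B-sharp 1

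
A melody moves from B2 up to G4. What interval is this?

B to G spans six letter names (B-C-D-E-F-G), plus an octave — that makes it a thirteenth of some quality.
B2 to G4 is 20 semitones, a half step short of the major thirteenth (21), so this is minor.
(Equivalently, a compound minor sixth: a minor sixth plus an octave.)

minor 13th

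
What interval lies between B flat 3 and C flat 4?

minor 2nd

B to C spans two letter names (B-C), so the interval is some kind of second.
Bb3 to Cb4 is 1 semitone, a half step short of the major second (2), so this is minor.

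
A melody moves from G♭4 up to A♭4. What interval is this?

M2

G to A spans two letter names (G-A), so the interval is some kind of second.
Counting semitones, Gb4→Ab4 is 2, which is the major second.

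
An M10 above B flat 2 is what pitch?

Three letters up from B (plus an octave) reaches D.
Moving 16 semitones up from Bb2 (the size of a major tenth) reaches D4.

D 4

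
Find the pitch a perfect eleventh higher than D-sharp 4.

The eleventh's letter: D up four letter names plus an octave → G.
A perfect eleventh spans 17 semitones, so from D#4 the target pitch is G#5.

G-sharp 5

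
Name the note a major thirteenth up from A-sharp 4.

F-double-sharp 6

Counting six letter names plus an octave up from A lands on F.
Moving 21 semitones up from A#4 (the size of a major thirteenth) reaches F##6.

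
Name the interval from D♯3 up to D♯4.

perfect octave

D to D is the same letter name, plus an octave: an octave.
D#3 to D#4 is 12 semitones, matching the perfect octave exactly, so the quality is perfect.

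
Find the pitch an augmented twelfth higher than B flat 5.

F sharp 7

Counting five letter names plus an octave up from B lands on F.
An augmented twelfth spans 20 semitones, so from Bb5 the target pitch is F#7.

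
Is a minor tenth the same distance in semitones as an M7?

15 semitones (minor tenth) vs 11 semitones (major seventh): not equal.

No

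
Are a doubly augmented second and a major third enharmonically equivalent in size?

Yes

A doubly augmented second = 4 semitones = a major third; enharmonically equal.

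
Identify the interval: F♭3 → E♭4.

F to E spans seven letter names (F-G-A-B-C-D-E) — that makes it a seventh of some quality.
The major seventh spans 11 semitones, and Fb3 to Eb4 is exactly 11 semitones — so this is a major seventh.

major seventh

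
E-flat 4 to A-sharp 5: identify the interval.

doubly augmented eleventh

E to A spans four letter names (E-F-G-A), plus an octave: an eleventh.
Eb4 to A#5 spans 19 semitones — two semitones wider than the perfect eleventh (17) — giving a doubly augmented eleventh.
(Equivalently, a compound doubly augmented fourth: a doubly augmented fourth plus an octave.)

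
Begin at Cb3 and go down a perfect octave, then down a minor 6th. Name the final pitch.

Eb1

A perfect octave down from Cb3 is Cb2.
Cb2 down a minor sixth → Eb1 (8 semitones).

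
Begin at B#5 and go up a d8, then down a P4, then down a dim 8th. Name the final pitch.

F##5

Up a diminished octave from B#5: B6 (11 semitones up).
B6 down a perfect fourth → F#6 (5 semitones).
Down a diminished octave from F#6: F##5 (11 semitones down).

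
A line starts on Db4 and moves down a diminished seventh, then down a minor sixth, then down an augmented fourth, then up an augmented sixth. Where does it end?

A diminished seventh down from Db4 is E3.
A minor sixth down from E3 is G#2.
G#2 down an augmented fourth → D2 (6 semitones).
An augmented sixth up from D2 is B#2.

B#2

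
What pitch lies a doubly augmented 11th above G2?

Four letters up from G (plus an octave) reaches C.
Moving 19 semitones up from G2 (the size of a doubly augmented eleventh) reaches C##4.

C##4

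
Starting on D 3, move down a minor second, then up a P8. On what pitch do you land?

C sharp 4

Down a minor second from D3: C#3 (1 semitone down).
Up a perfect octave from C#3: C#4 (12 semitones up).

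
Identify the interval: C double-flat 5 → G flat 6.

C to G spans five letter names (C-D-E-F-G), plus an octave, so the interval is some kind of twelfth.
Cbb5 to Gb6 spans 20 semitones — one semitone wider than the perfect twelfth (19) — giving an augmented twelfth.
(Equivalently, a compound augmented fifth: an augmented fifth plus an octave.)

augmented 12th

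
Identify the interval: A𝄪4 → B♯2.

M14

Descending from A##4 to B#2 is the same interval as ascending B#2 to A##4.
B to A spans seven letter names (B-C-D-E-F-G-A), plus an octave, so the interval is some kind of fourteenth.
The major fourteenth spans 23 semitones, and B#2 to A##4 is exactly 23 semitones — so this is a major fourteenth.
(Equivalently, a compound major seventh: a major seventh plus an octave.)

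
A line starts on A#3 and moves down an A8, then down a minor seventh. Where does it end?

A#3 down an augmented octave → A2 (13 semitones).
Down a minor seventh from A2: B1 (10 semitones down).

B1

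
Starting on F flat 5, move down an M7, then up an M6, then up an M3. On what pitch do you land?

Down a major seventh from Fb5: Gbb4 (11 semitones down).
Gbb4 up a major sixth → Ebb5 (9 semitones).
Up a major third from Ebb5: Gb5 (4 semitones up).

G flat 5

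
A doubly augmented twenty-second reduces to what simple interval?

AA8

Each octave removed subtracts seven from the number: 22 − 14 = 8.
That makes a doubly augmented twenty-second a compound doubly augmented octave — 2 octaves plus a doubly augmented octave.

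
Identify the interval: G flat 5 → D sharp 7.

doubly augmented 12th

G to D spans five letter names (G-A-B-C-D), plus an octave, so the interval is some kind of twelfth.
The perfect twelfth is 19 semitones; here we have 21, two semitones wider: doubly augmented.
(Equivalently, a compound doubly augmented fifth: a doubly augmented fifth plus an octave.)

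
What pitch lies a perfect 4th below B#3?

The fourth takes the letter from B down to F.
A perfect fourth is 5 semitones; 5 semitones down from B#3 gives F##3.

F##3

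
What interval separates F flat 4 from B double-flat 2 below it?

Descending from Fb4 to Bbb2 is the same interval as ascending Bbb2 to Fb4.
B to F spans five letter names (B-C-D-E-F), plus an octave, so the interval is some kind of twelfth.
Bbb2 to Fb4 is 19 semitones, matching the perfect twelfth exactly, so the quality is perfect.
(Equivalently, a compound perfect fifth: a perfect fifth plus an octave.)

perfect twelfth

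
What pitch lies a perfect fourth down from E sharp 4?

B sharp 3

Counting four letter names down from E lands on B.
A perfect fourth spans 5 semitones, so from E#4 the target pitch is B#3.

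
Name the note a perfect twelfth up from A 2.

E 4

Five letters up from A (plus an octave) reaches E.
A perfect twelfth is 19 semitones; 19 semitones up from A2 gives E4.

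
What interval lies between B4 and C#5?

major 2nd

B to C spans two letter names (B-C): a second.
Counting semitones, B4→C#5 is 2, which is the major second.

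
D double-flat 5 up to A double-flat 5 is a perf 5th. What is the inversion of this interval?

The rule of nine gives the new number: 9 − 5 = 4, so a fifth becomes a fourth.
And perfect stays perfect under inversion, so we get a perfect fourth.

perfect 4th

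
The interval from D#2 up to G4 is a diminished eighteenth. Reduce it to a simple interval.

Each octave removed subtracts seven from the number: 18 − 14 = 4.
Quality carries through unchanged, so the simple form is a diminished fourth.

d4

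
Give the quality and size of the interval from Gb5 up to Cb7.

P11

G to C spans four letter names (G-A-B-C), plus an octave, so the interval is some kind of eleventh.
The perfect eleventh spans 17 semitones, and Gb5 to Cb7 is exactly 17 semitones — so this is a perfect eleventh.
(Equivalently, a compound perfect fourth: a perfect fourth plus an octave.)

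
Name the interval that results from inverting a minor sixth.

M3

The rule of nine gives the new number: 9 − 6 = 3, so a sixth becomes a third.
And minor becomes major under inversion, so we get a major third.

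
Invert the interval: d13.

First reduce the compound diminished thirteenth to its simple form, a diminished sixth.
Interval numbers invert to sum to nine: 6 + 3 = 9, so a sixth inverts to a third.
And diminished becomes augmented under inversion, so we get an augmented third.

augmented 3rd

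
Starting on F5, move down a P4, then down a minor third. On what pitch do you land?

A4

A perfect fourth down from F5 is C5.
Down a minor third from C5: A4 (3 semitones down).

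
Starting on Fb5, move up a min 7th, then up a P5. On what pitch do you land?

Bbb6

A minor seventh up from Fb5 is Ebb6.
Up a perfect fifth from Ebb6: Bbb6 (7 semitones up).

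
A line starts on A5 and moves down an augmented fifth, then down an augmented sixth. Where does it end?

Fbb4

A5 down an augmented fifth → Db5 (8 semitones).
Down an augmented sixth from Db5: Fbb4 (10 semitones down).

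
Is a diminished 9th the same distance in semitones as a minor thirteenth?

No

A diminished ninth spans 12 semitones; a minor thirteenth spans 20 semitones. They differ by 8.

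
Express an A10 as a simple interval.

Take out an octave (7 from the number): 10 − 7 = 3.
So an augmented tenth is an octave plus an augmented third. The quality is unchanged.

augmented third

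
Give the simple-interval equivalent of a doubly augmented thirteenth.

doubly augmented sixth

Subtracting seven from the interval number removes an octave: 13 − 7 = 6.
So a doubly augmented thirteenth is an octave plus a doubly augmented sixth. The quality is unchanged.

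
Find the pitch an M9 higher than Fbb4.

Gbb5

Counting two letter names plus an octave up from F lands on G.
Moving 14 semitones up from Fbb4 (the size of a major ninth) reaches Gbb5.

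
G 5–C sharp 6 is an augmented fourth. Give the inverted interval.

Inverted interval numbers add to nine, so a fourth pairs with a fifth (4 + 5 = 9).
And augmented becomes diminished under inversion, so we get a diminished fifth.

diminished 5th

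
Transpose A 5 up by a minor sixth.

Counting six letter names up from A lands on F.
Moving 8 semitones up from A5 (the size of a minor sixth) reaches F6.

F 6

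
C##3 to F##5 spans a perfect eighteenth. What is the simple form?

P4

Take out 2 octaves (14 from the number): 18 − 14 = 4.
Quality carries through unchanged, so the simple form is a perfect fourth.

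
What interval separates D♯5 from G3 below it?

Descending from D#5 to G3 is the same interval as ascending G3 to D#5.
G to D spans five letter names (G-A-B-C-D), plus an octave, so the interval is some kind of twelfth.
The perfect twelfth is 19 semitones; here we have 20, one semitone wider: augmented.
(Equivalently, a compound augmented fifth: an augmented fifth plus an octave.)

augmented 12th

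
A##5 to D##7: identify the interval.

A to D spans four letter names (A-B-C-D), plus an octave, so the interval is some kind of eleventh.
A##5 to D##7 is 17 semitones, matching the perfect eleventh exactly, so the quality is perfect.
(Equivalently, a compound perfect fourth: a perfect fourth plus an octave.)

perfect eleventh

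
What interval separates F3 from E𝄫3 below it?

augmented second

Descending from F3 to Ebb3 is the same interval as ascending Ebb3 to F3.
E to F spans two letter names (E-F), so the interval is some kind of second.
Ebb3 to F3 spans 3 semitones — one semitone wider than the major second (2) — giving an augmented second.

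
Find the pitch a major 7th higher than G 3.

F-sharp 4

The seventh takes the letter from G up to F.
A major seventh spans 11 semitones, so from G3 the target pitch is F#4.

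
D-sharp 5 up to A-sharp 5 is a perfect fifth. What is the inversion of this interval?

The rule of nine gives the new number: 9 − 5 = 4, so a fifth becomes a fourth.
And perfect stays perfect under inversion, so we get a perfect fourth.

perfect 4th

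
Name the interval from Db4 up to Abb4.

diminished fifth

D to A spans five letter names (D-E-F-G-A): a fifth.
The perfect fifth is 7 semitones; here we have 6, one semitone narrower: diminished.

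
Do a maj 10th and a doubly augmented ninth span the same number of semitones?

Yes

A major tenth = 16 semitones = a doubly augmented ninth; enharmonically equal.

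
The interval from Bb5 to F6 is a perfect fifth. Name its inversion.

Inverted interval numbers add to nine, so a fifth pairs with a fourth (5 + 4 = 9).
The quality also flips — perfect stays perfect — giving a perfect fourth.

perfect fourth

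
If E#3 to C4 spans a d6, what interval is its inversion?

The rule of nine gives the new number: 9 − 6 = 3, so a sixth becomes a third.
The quality also flips — diminished becomes augmented — giving an augmented third.

augmented 3rd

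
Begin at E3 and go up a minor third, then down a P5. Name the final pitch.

E3 up a minor third → G3 (3 semitones).
Down a perfect fifth from G3: C3 (7 semitones down).

C3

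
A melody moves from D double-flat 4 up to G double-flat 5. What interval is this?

D to G spans four letter names (D-E-F-G), plus an octave, so the interval is some kind of eleventh.
The perfect eleventh spans 17 semitones, and Dbb4 to Gbb5 is exactly 17 semitones — so this is a perfect eleventh.
(Equivalently, a compound perfect fourth: a perfect fourth plus an octave.)

perfect 11th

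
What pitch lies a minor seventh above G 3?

F 4

Seven letter names up from G: F.
A minor seventh is 10 semitones; 10 semitones up from G3 gives F4.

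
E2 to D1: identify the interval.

major ninth

Descending from E2 to D1 is the same interval as ascending D1 to E2.
D to E spans two letter names (D-E), plus an octave — that makes it a ninth of some quality.
Counting semitones, D1→E2 is 14, which is the major ninth.
(Equivalently, a compound major second: a major second plus an octave.)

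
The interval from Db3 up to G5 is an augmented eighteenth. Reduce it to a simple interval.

augmented 4th

Subtracting seven from the interval number removes an octave: 18 − 14 = 4.
Quality carries through unchanged, so the simple form is an augmented fourth.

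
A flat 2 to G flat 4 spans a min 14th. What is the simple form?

Subtracting seven from the interval number removes an octave: 14 − 7 = 7.
Quality carries through unchanged, so the simple form is a minor seventh.

minor 7th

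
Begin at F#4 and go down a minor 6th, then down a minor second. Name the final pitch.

G##3

Down a minor sixth from F#4: A#3 (8 semitones down).
A minor second down from A#3 is G##3.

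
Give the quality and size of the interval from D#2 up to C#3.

minor 7th

D to C spans seven letter names (D-E-F-G-A-B-C): a seventh.
D#2 to C#3 is 10 semitones, a half step short of the major seventh (11), so this is minor.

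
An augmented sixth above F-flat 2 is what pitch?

The sixth takes the letter from F up to D.
An augmented sixth spans 10 semitones, so from Fb2 the target pitch is D3.

D 3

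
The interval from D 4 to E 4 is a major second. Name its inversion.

minor 7th

The rule of nine gives the new number: 9 − 2 = 7, so a second becomes a seventh.
The quality also flips — major becomes minor — giving a minor seventh.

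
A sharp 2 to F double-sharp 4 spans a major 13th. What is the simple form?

Each octave removed subtracts seven from the number: 13 − 7 = 6.
Quality carries through unchanged, so the simple form is a major sixth.

major sixth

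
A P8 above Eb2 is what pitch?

Eb3

An octave keeps the letter name E, an octave up from E.
Moving 12 semitones up from Eb2 (the size of a perfect octave) reaches Eb3.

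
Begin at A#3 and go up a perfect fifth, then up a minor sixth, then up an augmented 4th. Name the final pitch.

A perfect fifth up from A#3 is E#4.
Up a minor sixth from E#4: C#5 (8 semitones up).
C#5 up an augmented fourth → F##5 (6 semitones).

F##5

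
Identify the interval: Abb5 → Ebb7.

P12

A to E spans five letter names (A-B-C-D-E), plus an octave, so the interval is some kind of twelfth.
Abb5 to Ebb7 is 19 semitones, matching the perfect twelfth exactly, so the quality is perfect.
(Equivalently, a compound perfect fifth: a perfect fifth plus an octave.)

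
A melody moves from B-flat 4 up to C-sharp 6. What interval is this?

B to C spans two letter names (B-C), plus an octave — that makes it a ninth of some quality.
A major ninth would be 14 semitones; Bb4 to C#6 is 15, one semitone wider, so the interval is augmented.
(Equivalently, a compound augmented second: an augmented second plus an octave.)

augmented 9th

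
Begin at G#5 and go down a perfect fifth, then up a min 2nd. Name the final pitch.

D5

A perfect fifth down from G#5 is C#5.
A minor second up from C#5 is D5.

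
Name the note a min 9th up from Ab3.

Two letters up from A (plus an octave) reaches B.
A minor ninth is 13 semitones; 13 semitones up from Ab3 gives Bbb4.

Bbb4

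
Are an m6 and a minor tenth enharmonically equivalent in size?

No

A minor sixth spans 8 semitones; a minor tenth spans 15 semitones. They differ by 7.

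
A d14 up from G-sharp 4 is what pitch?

Counting seven letter names plus an octave up from G lands on F.
A diminished fourteenth is 21 semitones; 21 semitones up from G#4 gives F6.

F 6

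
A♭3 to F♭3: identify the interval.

Descending from Ab3 to Fb3 is the same interval as ascending Fb3 to Ab3.
F to A spans three letter names (F-G-A) — that makes it a third of some quality.
Fb3 to Ab3 is 4 semitones, matching the major third exactly, so the quality is major.

M3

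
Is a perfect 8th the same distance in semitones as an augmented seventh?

A perfect octave = 12 semitones = an augmented seventh; enharmonically equal.

Yes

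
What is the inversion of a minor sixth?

major third

Inverted interval numbers add to nine, so a sixth pairs with a third (6 + 3 = 9).
The quality also flips — minor becomes major — giving a major third.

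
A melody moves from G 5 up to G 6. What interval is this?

perfect 8th

G to G is the same letter name, plus an octave: an octave.
G5 to G6 is 12 semitones, matching the perfect octave exactly, so the quality is perfect.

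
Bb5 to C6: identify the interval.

major second

B to C spans two letter names (B-C): a second.
Counting semitones, Bb5→C6 is 2, which is the major second.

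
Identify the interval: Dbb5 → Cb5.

Descending from Dbb5 to Cb5 is the same interval as ascending Cb5 to Dbb5.
C to D spans two letter names (C-D) — that makes it a second of some quality.
A major second would be 2 semitones, but Cb5 to Dbb5 is 1 — one semitone narrower, making it a minor second.

m2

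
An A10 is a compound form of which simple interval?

Each octave removed subtracts seven from the number: 10 − 7 = 3.
That makes an augmented tenth a compound augmented third — an octave plus an augmented third.

augmented 3rd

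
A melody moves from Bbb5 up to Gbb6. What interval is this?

B to G spans six letter names (B-C-D-E-F-G), so the interval is some kind of sixth.
Bbb5 to Gbb6 is 8 semitones, a half step short of the major sixth (9), so this is minor.

minor sixth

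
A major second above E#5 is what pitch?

Counting two letter names up from E lands on F.
A major second is 2 semitones; 2 semitones up from E#5 gives F##5.

F##5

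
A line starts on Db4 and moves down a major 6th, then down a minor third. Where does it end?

Db3

Down a major sixth from Db4: Fb3 (9 semitones down).
A minor third down from Fb3 is Db3.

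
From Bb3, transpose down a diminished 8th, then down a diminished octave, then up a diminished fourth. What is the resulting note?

Down a diminished octave from Bb3: B2 (11 semitones down).
A diminished octave down from B2 is B#1.
A diminished fourth up from B#1 is E2.

E2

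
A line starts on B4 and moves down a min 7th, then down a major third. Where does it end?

B4 down a minor seventh → C#4 (10 semitones).
A major third down from C#4 is A3.

A3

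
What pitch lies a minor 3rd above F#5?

Counting three letter names up from F lands on A.
A minor third is 3 semitones; 3 semitones up from F#5 gives A5.

A5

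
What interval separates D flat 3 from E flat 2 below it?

Descending from Db3 to Eb2 is the same interval as ascending Eb2 to Db3.
E to D spans seven letter names (E-F-G-A-B-C-D), so the interval is some kind of seventh.
A major seventh would be 11 semitones, but Eb2 to Db3 is 10 — one semitone narrower, making it a minor seventh.

m7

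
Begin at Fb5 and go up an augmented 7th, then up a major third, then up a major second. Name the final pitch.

A#6

Up an augmented seventh from Fb5: E6 (12 semitones up).
E6 up a major third → G#6 (4 semitones).
Up a major second from G#6: A#6 (2 semitones up).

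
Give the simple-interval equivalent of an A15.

Take out an octave (7 from the number): 15 − 7 = 8.
Quality carries through unchanged, so the simple form is an augmented octave.

augmented 8th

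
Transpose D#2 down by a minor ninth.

C##1

Two letters down from D (plus an octave) reaches C.
Moving 13 semitones down from D#2 (the size of a minor ninth) reaches C##1.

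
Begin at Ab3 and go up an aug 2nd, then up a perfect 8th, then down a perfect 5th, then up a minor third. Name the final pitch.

G4

Ab3 up an augmented second → B3 (3 semitones).
Up a perfect octave from B3: B4 (12 semitones up).
A perfect fifth down from B4 is E4.
A minor third up from E4 is G4.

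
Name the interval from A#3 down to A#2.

perfect octave

Descending from A#3 to A#2 is the same interval as ascending A#2 to A#3.
A to A is the same letter name, plus an octave — that makes it an octave of some quality.
A#2 to A#3 is 12 semitones, matching the perfect octave exactly, so the quality is perfect.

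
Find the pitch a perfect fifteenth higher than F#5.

F#7

A fifteenth keeps the letter name F, two octaves up from F.
Moving 24 semitones up from F#5 (the size of a perfect fifteenth) reaches F#7.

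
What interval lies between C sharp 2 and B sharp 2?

C to B spans seven letter names (C-D-E-F-G-A-B), so the interval is some kind of seventh.
C#2 to B#2 is 11 semitones, matching the major seventh exactly, so the quality is major.

major 7th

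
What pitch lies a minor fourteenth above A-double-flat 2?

G-double-flat 4

The fourteenth's letter: A up seven letter names plus an octave → G.
A minor fourteenth is 22 semitones; 22 semitones up from Abb2 gives Gbb4.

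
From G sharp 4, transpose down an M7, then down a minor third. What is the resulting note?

F sharp 3

G#4 down a major seventh → A3 (11 semitones).
A minor third down from A3 is F#3.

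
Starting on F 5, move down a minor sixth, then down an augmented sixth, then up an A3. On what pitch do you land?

A minor sixth down from F5 is A4.
Down an augmented sixth from A4: Cb4 (10 semitones down).
Up an augmented third from Cb4: E4 (5 semitones up).

E 4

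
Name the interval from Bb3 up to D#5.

B to D spans three letter names (B-C-D), plus an octave — that makes it a tenth of some quality.
The major tenth is 16 semitones; here we have 17, one semitone wider: augmented.
(Equivalently, a compound augmented third: an augmented third plus an octave.)

augmented tenth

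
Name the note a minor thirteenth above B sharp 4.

G sharp 6

Counting six letter names plus an octave up from B lands on G.
A minor thirteenth spans 20 semitones, so from B#4 the target pitch is G#6.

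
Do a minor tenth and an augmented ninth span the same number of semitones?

Yes

A minor tenth = 15 semitones = an augmented ninth; enharmonically equal.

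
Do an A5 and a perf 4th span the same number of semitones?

An augmented fifth spans 8 semitones; a perfect fourth spans 5 semitones. They differ by 3.

No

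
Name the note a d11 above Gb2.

Counting four letter names plus an octave up from G lands on C.
Moving 16 semitones up from Gb2 (the size of a diminished eleventh) reaches Cbb4.

Cbb4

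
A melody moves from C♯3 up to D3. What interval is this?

minor 2nd

C to D spans two letter names (C-D) — that makes it a second of some quality.
At 1 semitone, C#3→D3 falls one short of a major second: minor.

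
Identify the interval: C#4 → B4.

m7

C to B spans seven letter names (C-D-E-F-G-A-B), so the interval is some kind of seventh.
A major seventh would be 11 semitones, but C#4 to B4 is 10 — one semitone narrower, making it a minor seventh.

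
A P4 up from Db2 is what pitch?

Gb2

Four letter names up from D: G.
Moving 5 semitones up from Db2 (the size of a perfect fourth) reaches Gb2.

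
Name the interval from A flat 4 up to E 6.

A to E spans five letter names (A-B-C-D-E), plus an octave, so the interval is some kind of twelfth.
A perfect twelfth would be 19 semitones; Ab4 to E6 is 20, one semitone wider, so the interval is augmented.
(Equivalently, a compound augmented fifth: an augmented fifth plus an octave.)

augmented twelfth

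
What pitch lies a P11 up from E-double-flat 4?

Counting four letter names plus an octave up from E lands on A.
A perfect eleventh spans 17 semitones, so from Ebb4 the target pitch is Abb5.

A-double-flat 5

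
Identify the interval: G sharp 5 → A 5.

minor 2nd

G to A spans two letter names (G-A): a second.
A major second would be 2 semitones, but G#5 to A5 is 1 — one semitone narrower, making it a minor second.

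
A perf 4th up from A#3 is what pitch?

D#4

The fourth takes the letter from A up to D.
A perfect fourth spans 5 semitones, so from A#3 the target pitch is D#4.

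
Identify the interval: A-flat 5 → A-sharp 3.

Descending from Ab5 to A#3 is the same interval as ascending A#3 to Ab5.
A to A is the same letter name, plus 2 octaves — that makes it a fifteenth of some quality.
The perfect fifteenth is 24 semitones; here we have 22, two semitones narrower: doubly diminished.
(Equivalently, a compound doubly diminished octave: a doubly diminished octave plus an octave.)

doubly diminished 15th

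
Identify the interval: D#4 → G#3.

Descending from D#4 to G#3 is the same interval as ascending G#3 to D#4.
G to D spans five letter names (G-A-B-C-D): a fifth.
G#3 to D#4 is 7 semitones, matching the perfect fifth exactly, so the quality is perfect.

perfect fifth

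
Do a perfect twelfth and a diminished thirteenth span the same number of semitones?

A perfect twelfth = 19 semitones = a diminished thirteenth; enharmonically equal.

Yes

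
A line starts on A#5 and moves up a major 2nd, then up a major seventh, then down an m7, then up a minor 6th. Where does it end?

G##6

A major second up from A#5 is B#5.
Up a major seventh from B#5: A##6 (11 semitones up).
A##6 down a minor seventh → B##5 (10 semitones).
A minor sixth up from B##5 is G##6.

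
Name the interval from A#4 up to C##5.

M3

A to C spans three letter names (A-B-C) — that makes it a third of some quality.
Counting semitones, A#4→C##5 is 4, which is the major third.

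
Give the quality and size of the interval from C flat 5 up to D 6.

C to D spans two letter names (C-D), plus an octave: a ninth.
The major ninth is 14 semitones; here we have 15, one semitone wider: augmented.
(Equivalently, a compound augmented second: an augmented second plus an octave.)

augmented 9th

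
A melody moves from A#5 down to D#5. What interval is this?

perfect 5th

Descending from A#5 to D#5 is the same interval as ascending D#5 to A#5.
D to A spans five letter names (D-E-F-G-A): a fifth.
The perfect fifth spans 7 semitones, and D#5 to A#5 is exactly 7 semitones — so this is a perfect fifth.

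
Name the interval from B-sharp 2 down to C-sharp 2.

Descending from B#2 to C#2 is the same interval as ascending C#2 to B#2.
C to B spans seven letter names (C-D-E-F-G-A-B): a seventh.
The major seventh spans 11 semitones, and C#2 to B#2 is exactly 11 semitones — so this is a major seventh.

major seventh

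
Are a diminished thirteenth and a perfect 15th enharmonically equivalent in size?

No

19 semitones (diminished thirteenth) vs 24 semitones (perfect fifteenth): not equal.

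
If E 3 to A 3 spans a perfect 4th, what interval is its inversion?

Inverted interval numbers add to nine, so a fourth pairs with a fifth (4 + 5 = 9).
The quality also flips — perfect stays perfect — giving a perfect fifth.

perfect 5th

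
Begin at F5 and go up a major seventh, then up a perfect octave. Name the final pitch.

E7

A major seventh up from F5 is E6.
A perfect octave up from E6 is E7.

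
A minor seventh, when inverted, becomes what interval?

The rule of nine gives the new number: 9 − 7 = 2, so a seventh becomes a second.
The quality also flips — minor becomes major — giving a major second.

major 2nd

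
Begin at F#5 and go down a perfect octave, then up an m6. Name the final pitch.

A perfect octave down from F#5 is F#4.
A minor sixth up from F#4 is D5.

D5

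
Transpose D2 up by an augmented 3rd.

F##2

The third takes the letter from D up to F.
Moving 5 semitones up from D2 (the size of an augmented third) reaches F##2.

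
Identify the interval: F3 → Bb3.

perfect fourth

F to B spans four letter names (F-G-A-B), so the interval is some kind of fourth.
Counting semitones, F3→Bb3 is 5, which is the perfect fourth.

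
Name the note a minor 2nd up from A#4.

The second takes the letter from A up to B.
Moving 1 semitone up from A#4 (the size of a minor second) reaches B4.

B4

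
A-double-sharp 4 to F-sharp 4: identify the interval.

augmented third

Descending from A##4 to F#4 is the same interval as ascending F#4 to A##4.
F to A spans three letter names (F-G-A) — that makes it a third of some quality.
F#4 to A##4 spans 5 semitones — one semitone wider than the major third (4) — giving an augmented third.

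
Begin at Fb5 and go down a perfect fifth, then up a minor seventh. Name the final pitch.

Abb5

A perfect fifth down from Fb5 is Bbb4.
Up a minor seventh from Bbb4: Abb5 (10 semitones up).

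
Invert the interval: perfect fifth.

The rule of nine gives the new number: 9 − 5 = 4, so a fifth becomes a fourth.
And perfect stays perfect under inversion, so we get a perfect fourth.

perfect 4th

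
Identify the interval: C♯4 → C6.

diminished fifteenth

C to C is the same letter name, plus 2 octaves, so the interval is some kind of fifteenth.
C#4 to C6 spans 23 semitones — one semitone narrower than the perfect fifteenth (24) — giving a diminished fifteenth.
(Equivalently, a compound diminished octave: a diminished octave plus an octave.)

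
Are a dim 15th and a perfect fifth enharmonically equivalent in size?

A diminished fifteenth is 23 semitones but a perfect fifth is 7 semitones — different sizes.

No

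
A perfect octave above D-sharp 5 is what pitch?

For an octave the letter name doesn't change: still D, an octave up.
A perfect octave is 12 semitones; 12 semitones up from D#5 gives D#6.

D-sharp 6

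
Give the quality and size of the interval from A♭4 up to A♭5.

perfect octave

A to A is the same letter name, plus an octave, so the interval is some kind of octave.
Counting semitones, Ab4→Ab5 is 12, which is the perfect octave.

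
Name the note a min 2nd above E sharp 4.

The second takes the letter from E up to F.
Moving 1 semitone up from E#4 (the size of a minor second) reaches F#4.

F sharp 4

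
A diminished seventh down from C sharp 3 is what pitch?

Counting seven letter names down from C lands on D.
A diminished seventh spans 9 semitones, so from C#3 the target pitch is D##2.

D double-sharp 2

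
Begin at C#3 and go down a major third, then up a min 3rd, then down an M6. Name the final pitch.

Eb2

A major third down from C#3 is A2.
Up a minor third from A2: C3 (3 semitones up).
C3 down a major sixth → Eb2 (9 semitones).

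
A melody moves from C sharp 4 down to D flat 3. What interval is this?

Descending from C#4 to Db3 is the same interval as ascending Db3 to C#4.
D to C spans seven letter names (D-E-F-G-A-B-C): a seventh.
The major seventh is 11 semitones; here we have 12, one semitone wider: augmented.

augmented 7th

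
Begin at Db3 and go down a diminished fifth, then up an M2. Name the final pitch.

Db3 down a diminished fifth → G2 (6 semitones).
G2 up a major second → A2 (2 semitones).

A2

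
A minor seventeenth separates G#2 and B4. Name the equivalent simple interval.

m3

Take out 2 octaves (14 from the number): 17 − 14 = 3.
So a minor seventeenth is 2 octaves plus a minor third. The quality is unchanged.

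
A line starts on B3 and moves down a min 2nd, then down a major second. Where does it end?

G#3

A minor second down from B3 is A#3.
Down a major second from A#3: G#3 (2 semitones down).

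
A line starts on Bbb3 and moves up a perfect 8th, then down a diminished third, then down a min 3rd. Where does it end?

Bbb3 up a perfect octave → Bbb4 (12 semitones).
Bbb4 down a diminished third → G4 (2 semitones).
G4 down a minor third → E4 (3 semitones).

E4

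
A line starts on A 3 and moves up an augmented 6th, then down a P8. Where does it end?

F double-sharp 3

Up an augmented sixth from A3: F##4 (10 semitones up).
A perfect octave down from F##4 is F##3.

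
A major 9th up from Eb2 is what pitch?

Counting two letter names plus an octave up from E lands on F.
A major ninth spans 14 semitones, so from Eb2 the target pitch is F3.

F3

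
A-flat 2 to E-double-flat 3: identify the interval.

A to E spans five letter names (A-B-C-D-E): a fifth.
Ab2 to Ebb3 spans 6 semitones — one semitone narrower than the perfect fifth (7) — giving a diminished fifth.

diminished fifth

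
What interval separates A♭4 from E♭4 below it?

Descending from Ab4 to Eb4 is the same interval as ascending Eb4 to Ab4.
E to A spans four letter names (E-F-G-A): a fourth.
The perfect fourth spans 5 semitones, and Eb4 to Ab4 is exactly 5 semitones — so this is a perfect fourth.

perfect fourth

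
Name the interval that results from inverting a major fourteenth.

First reduce the compound major fourteenth to its simple form, a major seventh.
The rule of nine gives the new number: 9 − 7 = 2, so a seventh becomes a second.
The quality also flips — major becomes minor — giving a minor second.

m2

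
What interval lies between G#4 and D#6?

G to D spans five letter names (G-A-B-C-D), plus an octave: a twelfth.
G#4 to D#6 is 19 semitones, matching the perfect twelfth exactly, so the quality is perfect.
(Equivalently, a compound perfect fifth: a perfect fifth plus an octave.)

perfect 12th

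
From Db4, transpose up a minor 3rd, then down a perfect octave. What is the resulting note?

Fb3

Db4 up a minor third → Fb4 (3 semitones).
Fb4 down a perfect octave → Fb3 (12 semitones).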